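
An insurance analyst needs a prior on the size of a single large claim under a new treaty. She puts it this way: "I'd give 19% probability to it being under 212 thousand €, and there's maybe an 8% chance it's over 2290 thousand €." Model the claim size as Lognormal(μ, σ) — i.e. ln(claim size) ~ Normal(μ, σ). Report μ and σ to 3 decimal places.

μ ≈ 6.272, σ ≈ 1.042

If T ~ Lognormal(μ,σ) then ln T ~ Normal(μ,σ), so the p-quantile of ln T is μ + z_p·σ.
ln(212) = 5.357 and ln(2290) = 7.736; z_{0.19} = -0.8779, z_{0.92} = 1.405.
σ = (7.736 − 5.357)/(1.405 − (-0.8779)) = 1.042.
μ = 5.357 − (-0.8779)·1.042 = 6.272.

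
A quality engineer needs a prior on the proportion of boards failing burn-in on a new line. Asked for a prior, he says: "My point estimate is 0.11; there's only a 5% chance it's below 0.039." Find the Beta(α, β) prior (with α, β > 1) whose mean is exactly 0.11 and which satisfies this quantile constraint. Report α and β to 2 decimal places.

With mean 0.11 fixed, write α = 0.11s, β = 0.89s where s = α+β.
Need P(θ < 0.039) = 0.05 under Beta(0.11s, 0.89s). Normal approximation: (q−m)/√(m(1−m)/s) ≈ z_{0.05} = -1.64, so s ≈ 0.11·0.89·(-1.64)²/(0.039−0.11)² = 52.5.
At s = 52.5: P(θ<0.039) ≈ 0.020. Adjusting to match 0.05 gives s ≈ 35.59.
So α = 0.11·35.59 ≈ 3.91, β = 0.89·35.59 ≈ 31.67.

α ≈ 3.91, β ≈ 31.67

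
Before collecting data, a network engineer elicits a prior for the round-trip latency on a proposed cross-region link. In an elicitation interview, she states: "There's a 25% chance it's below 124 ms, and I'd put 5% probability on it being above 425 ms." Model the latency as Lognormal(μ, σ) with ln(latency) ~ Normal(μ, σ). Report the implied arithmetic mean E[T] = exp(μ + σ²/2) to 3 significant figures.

If T ~ Lognormal(μ,σ) then ln T ~ Normal(μ,σ), so the p-quantile of ln T is μ + z_p·σ.
ln(124) = 4.82 and ln(425) = 6.052; z_{0.25} = -0.6745, z_{0.95} = 1.645.
σ = (6.052 − 4.82)/(1.645 − (-0.6745)) = 0.531.
μ = 4.82 − (-0.6745)·0.531 = 5.179.
E[T] = exp(μ + σ²/2) = exp(5.179 + 0.1410) = 204 ms.

E[T] ≈ 204 ms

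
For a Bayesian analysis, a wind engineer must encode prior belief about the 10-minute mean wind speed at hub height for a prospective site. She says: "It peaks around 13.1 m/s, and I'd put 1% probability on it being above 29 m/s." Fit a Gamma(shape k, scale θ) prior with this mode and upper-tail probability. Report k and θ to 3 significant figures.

Gamma(k,θ) with k>1 has mode (k−1)θ, so θ = 13.1/(k−1).
Need P(X < 29) = 0.99 with θ tied to k this way. Start at k = 2, θ = 13.1: P(X<29) ≈ 0.649.
Too low — raise k to concentrate. Iterating converges to k ≈ 8.62.
Then θ = 13.1/(8.62−1) ≈ 1.72.

k ≈ 8.62, θ ≈ 1.72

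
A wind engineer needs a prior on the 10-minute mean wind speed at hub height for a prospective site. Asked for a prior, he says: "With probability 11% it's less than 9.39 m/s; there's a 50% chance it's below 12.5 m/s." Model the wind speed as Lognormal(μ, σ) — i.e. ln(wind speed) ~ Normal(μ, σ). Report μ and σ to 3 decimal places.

μ ≈ 2.526, σ ≈ 0.233

If T ~ Lognormal(μ,σ) then ln T ~ Normal(μ,σ), so the p-quantile of ln T is μ + z_p·σ.
ln(9.39) = 2.24 and ln(12.5) = 2.526; z_{0.11} = -1.227, z_{0.5} = 0.
σ = (2.526 − 2.24)/(0 − (-1.227)) = 0.233.
μ = 2.24 − (-1.227)·0.233 = 2.526.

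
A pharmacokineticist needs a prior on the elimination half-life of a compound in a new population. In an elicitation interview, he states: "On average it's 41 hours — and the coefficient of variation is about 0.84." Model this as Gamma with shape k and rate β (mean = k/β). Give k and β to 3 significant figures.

k ≈ 1.42, β ≈ 0.0346

For Gamma(k, rate β): mean = k/β, variance = k/β², so CV = 1/√k.
CV = 0.84, hence k = 1/CV² = 1.42.
Then β = k/mean = 1.42/41 = 0.0346.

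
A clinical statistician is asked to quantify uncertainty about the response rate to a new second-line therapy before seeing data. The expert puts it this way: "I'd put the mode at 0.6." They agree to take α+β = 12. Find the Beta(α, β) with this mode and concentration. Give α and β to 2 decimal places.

α = 7.00, β = 5.00

For α,β > 1 the Beta mode is (α−1)/(α+β−2). With α+β = 12, the mode is (α−1)/10.
Set (α−1)/10 = 0.6 → α = 1 + 0.6·10 = 7.00.
β = 12 − α = 5.00.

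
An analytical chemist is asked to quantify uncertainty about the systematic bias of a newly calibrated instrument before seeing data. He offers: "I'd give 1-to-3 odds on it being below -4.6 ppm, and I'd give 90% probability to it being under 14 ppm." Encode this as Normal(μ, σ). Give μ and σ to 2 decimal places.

For Normal(μ,σ), the p-quantile is μ + z_p·σ. Here z_{0.25} = -0.6745, z_{0.9} = 1.282.
So -4.6 = μ − 0.6745σ and 14 = μ + 1.282σ.
Subtracting: σ = (14 − -4.6)/(1.282 − (-0.6745)) = 9.51.
Then μ = -4.6 − (-0.6745)·9.51 = 1.81.

μ = 1.81, σ = 9.51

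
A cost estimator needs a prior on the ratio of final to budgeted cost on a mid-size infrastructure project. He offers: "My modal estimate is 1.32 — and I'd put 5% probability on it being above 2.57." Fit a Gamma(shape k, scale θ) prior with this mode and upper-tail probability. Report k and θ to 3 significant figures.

k ≈ 7.25, θ ≈ 0.211

Gamma(k,θ) with k>1 has mode (k−1)θ, so θ = 1.32/(k−1).
Need P(X < 2.57) = 0.95 with θ tied to k this way. Start at k = 2, θ = 1.32: P(X<2.57) ≈ 0.579.
Too low — raise k to concentrate. Iterating converges to k ≈ 7.25.
Then θ = 1.32/(7.25−1) ≈ 0.211.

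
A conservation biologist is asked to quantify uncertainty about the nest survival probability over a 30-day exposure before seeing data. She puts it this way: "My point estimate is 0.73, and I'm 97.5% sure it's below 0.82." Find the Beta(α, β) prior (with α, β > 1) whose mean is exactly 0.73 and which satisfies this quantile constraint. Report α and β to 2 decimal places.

α ≈ 59.63, β ≈ 22.06

With mean 0.73 fixed, write α = 0.73s, β = 0.27s where s = α+β.
Need P(θ < 0.82) = 0.975 under Beta(0.73s, 0.27s). Normal approximation: (q−m)/√(m(1−m)/s) ≈ z_{0.975} = 1.96, so s ≈ 0.73·0.27·(1.96)²/(0.82−0.73)² = 93.5.
At s = 93.5: P(θ<0.82) ≈ 0.982. Adjusting to match 0.975 gives s ≈ 81.69.
So α = 0.73·81.69 ≈ 59.63, β = 0.27·81.69 ≈ 22.06.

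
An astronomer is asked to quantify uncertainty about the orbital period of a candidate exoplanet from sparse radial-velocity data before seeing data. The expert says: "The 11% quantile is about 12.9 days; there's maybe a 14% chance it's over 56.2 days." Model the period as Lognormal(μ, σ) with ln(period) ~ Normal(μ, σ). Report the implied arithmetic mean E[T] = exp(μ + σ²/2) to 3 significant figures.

E[T] ≈ 34.6 days

If T ~ Lognormal(μ,σ) then ln T ~ Normal(μ,σ), so the p-quantile of ln T is μ + z_p·σ.
ln(12.9) = 2.557 and ln(56.2) = 4.029; z_{0.11} = -1.227, z_{0.86} = 1.08.
σ = (4.029 − 2.557)/(1.08 − (-1.227)) = 0.638.
μ = 2.557 − (-1.227)·0.638 = 3.340.
E[T] = exp(μ + σ²/2) = exp(3.340 + 0.2035) = 34.6 days.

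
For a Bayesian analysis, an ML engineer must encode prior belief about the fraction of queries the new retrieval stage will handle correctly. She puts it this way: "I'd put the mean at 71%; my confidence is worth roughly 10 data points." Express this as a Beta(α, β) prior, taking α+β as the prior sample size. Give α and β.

α = 7.1, β = 2.9

Under the effective-sample-size interpretation, Beta(α, β) has prior mean α/(α+β) and prior sample size α+β.
So α+β = 10 and α/(α+β) = 0.71, giving α = 0.71·10 = 7.1 and β = 10 − 7.1 = 2.9.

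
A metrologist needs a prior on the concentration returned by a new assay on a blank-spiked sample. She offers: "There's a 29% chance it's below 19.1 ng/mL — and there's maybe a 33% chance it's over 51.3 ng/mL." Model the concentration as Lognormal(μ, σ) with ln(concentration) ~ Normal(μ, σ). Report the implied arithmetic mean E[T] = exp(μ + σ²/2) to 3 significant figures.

E[T] ≈ 54.3 ng/mL

If T ~ Lognormal(μ,σ) then ln T ~ Normal(μ,σ), so the p-quantile of ln T is μ + z_p·σ.
ln(19.1) = 2.95 and ln(51.3) = 3.938; z_{0.29} = -0.5534, z_{0.67} = 0.4399.
σ = (3.938 − 2.95)/(0.4399 − (-0.5534)) = 0.995.
μ = 2.95 − (-0.5534)·0.995 = 3.500.
E[T] = exp(μ + σ²/2) = exp(3.500 + 0.4947) = 54.3 ng/mL.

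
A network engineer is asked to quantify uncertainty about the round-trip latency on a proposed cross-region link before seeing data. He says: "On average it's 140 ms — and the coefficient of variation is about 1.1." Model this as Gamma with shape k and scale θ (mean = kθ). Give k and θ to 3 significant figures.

For Gamma(k, scale θ): mean = kθ, variance = kθ², so CV = 1/√k.
CV = 1.1, hence k = 1/CV² = 0.826.
Then θ = mean/k = 140/0.826 = 169.

k ≈ 0.826, θ ≈ 169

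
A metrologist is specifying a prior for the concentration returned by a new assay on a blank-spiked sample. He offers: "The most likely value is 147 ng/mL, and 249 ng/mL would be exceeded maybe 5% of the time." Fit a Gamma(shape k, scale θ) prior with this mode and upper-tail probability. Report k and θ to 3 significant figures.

Gamma(k,θ) with k>1 has mode (k−1)θ, so θ = 147/(k−1).
Need P(X < 249) = 0.95 with θ tied to k this way. Start at k = 2, θ = 147: P(X<249) ≈ 0.505.
Too low — raise k to concentrate. Iterating converges to k ≈ 11.1.
Then θ = 147/(11.1−1) ≈ 14.6.

k ≈ 11.1, θ ≈ 14.6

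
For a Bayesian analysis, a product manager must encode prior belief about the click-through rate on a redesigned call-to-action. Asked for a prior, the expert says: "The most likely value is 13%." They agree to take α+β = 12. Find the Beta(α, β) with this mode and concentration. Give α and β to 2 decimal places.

For α,β > 1 the Beta mode is (α−1)/(α+β−2). With α+β = 12, the mode is (α−1)/10.
Set (α−1)/10 = 0.13 → α = 1 + 0.13·10 = 2.30.
β = 12 − α = 9.70.

α = 2.30, β = 9.70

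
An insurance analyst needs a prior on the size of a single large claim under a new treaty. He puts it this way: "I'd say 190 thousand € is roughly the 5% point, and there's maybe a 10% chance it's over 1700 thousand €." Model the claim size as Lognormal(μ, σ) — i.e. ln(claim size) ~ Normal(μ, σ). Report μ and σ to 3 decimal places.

μ ≈ 6.479, σ ≈ 0.749

If T ~ Lognormal(μ,σ) then ln T ~ Normal(μ,σ), so the p-quantile of ln T is μ + z_p·σ.
ln(190) = 5.247 and ln(1700) = 7.438; z_{0.05} = -1.645, z_{0.9} = 1.282.
σ = (7.438 − 5.247)/(1.282 − (-1.645)) = 0.749.
μ = 5.247 − (-1.645)·0.749 = 6.479.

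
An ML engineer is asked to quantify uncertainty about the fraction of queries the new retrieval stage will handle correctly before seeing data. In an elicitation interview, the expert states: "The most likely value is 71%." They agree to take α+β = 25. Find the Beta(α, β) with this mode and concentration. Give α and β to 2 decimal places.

α = 17.33, β = 7.67

For α,β > 1 the Beta mode is (α−1)/(α+β−2). With α+β = 25, the mode is (α−1)/23.
Set (α−1)/23 = 0.71 → α = 1 + 0.71·23 = 17.33.
β = 25 − α = 7.67.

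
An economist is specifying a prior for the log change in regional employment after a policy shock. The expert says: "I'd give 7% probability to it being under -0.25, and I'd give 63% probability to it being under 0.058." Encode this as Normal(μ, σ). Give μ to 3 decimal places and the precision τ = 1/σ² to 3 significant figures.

μ = 0.001, τ = 34.4

The p-quantile of Normal(μ,σ) is μ + z_p·σ, with z_{0.07} = -1.476 and z_{0.63} = 0.3319.
Eliminate σ: μ = (z₂·x₁ − z₁·x₂)/(z₂ − z₁) = (0.3319·-0.25 − (-1.476)·0.058)/1.808 = 0.001.
Then σ = (x₂ − x₁)/(z₂ − z₁) = (0.058 − -0.25)/1.808 = 0.170.
Precision τ = 1/σ² = 1/0.1704² = 34.4.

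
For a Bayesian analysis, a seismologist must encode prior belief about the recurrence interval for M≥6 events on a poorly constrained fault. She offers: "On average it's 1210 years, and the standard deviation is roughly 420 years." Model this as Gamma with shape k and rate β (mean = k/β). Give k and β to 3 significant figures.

k ≈ 8.3, β ≈ 0.00686

For Gamma(k, rate β): mean = k/β, variance = k/β², so CV = 1/√k.
CV = SD/mean = 420/1210 = 0.3471, hence k = 1/CV² = 8.3.
Then β = k/mean = 8.3/1210 = 0.00686.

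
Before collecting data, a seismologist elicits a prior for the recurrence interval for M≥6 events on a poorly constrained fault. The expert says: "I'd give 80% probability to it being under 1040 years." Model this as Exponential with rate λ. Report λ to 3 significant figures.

λ ≈ 0.00155

P(T < 1040.0) = 1 − e^(−λ·1040.0) = 0.8, so λ = −ln(1−0.8)/1040.0 = −ln(0.2)/1040.0 = 0.00155.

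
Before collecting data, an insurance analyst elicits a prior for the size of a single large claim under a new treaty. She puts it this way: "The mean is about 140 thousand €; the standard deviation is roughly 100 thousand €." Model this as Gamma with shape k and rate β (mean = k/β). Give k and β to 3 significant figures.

k ≈ 1.96, β ≈ 0.014

For Gamma(k, rate β): mean = k/β, variance = k/β², so CV = 1/√k.
CV = SD/mean = 100/140 = 0.7143, hence k = 1/CV² = 1.96.
Then β = k/mean = 1.96/140 = 0.014.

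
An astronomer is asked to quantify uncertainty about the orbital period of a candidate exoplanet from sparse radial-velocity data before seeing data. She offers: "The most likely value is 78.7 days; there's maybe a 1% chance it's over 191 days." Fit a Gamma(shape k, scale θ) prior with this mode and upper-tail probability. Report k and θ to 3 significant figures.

Gamma(k,θ) with k>1 has mode (k−1)θ, so θ = 78.7/(k−1).
Need P(X < 191) = 0.99 with θ tied to k this way. Start at k = 2, θ = 78.7: P(X<191) ≈ 0.697.
Too low — raise k to concentrate. Iterating converges to k ≈ 7.01.
Then θ = 78.7/(7.01−1) ≈ 13.1.

k ≈ 7.01, θ ≈ 13.1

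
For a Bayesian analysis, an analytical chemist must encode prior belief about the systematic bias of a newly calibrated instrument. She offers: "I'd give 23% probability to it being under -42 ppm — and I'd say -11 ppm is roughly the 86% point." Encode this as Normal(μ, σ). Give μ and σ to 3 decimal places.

For Normal(μ,σ), the p-quantile is μ + z_p·σ. Here z_{0.23} = -0.7388, z_{0.86} = 1.08.
So -42 = μ − 0.7388σ and -11 = μ + 1.08σ.
Subtracting: σ = (-11 − -42)/(1.08 − (-0.7388)) = 17.041.
Then μ = -42 − (-0.7388)·17.041 = -29.409.

μ = -29.409, σ = 17.041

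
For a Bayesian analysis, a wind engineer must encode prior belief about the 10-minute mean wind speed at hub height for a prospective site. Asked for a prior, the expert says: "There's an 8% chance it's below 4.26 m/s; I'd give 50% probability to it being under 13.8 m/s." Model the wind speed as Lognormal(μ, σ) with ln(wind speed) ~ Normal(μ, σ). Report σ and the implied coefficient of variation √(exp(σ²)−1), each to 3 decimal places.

If T ~ Lognormal(μ,σ) then ln T ~ Normal(μ,σ), so the p-quantile of ln T is μ + z_p·σ.
ln(4.26) = 1.449 and ln(13.8) = 2.625; z_{0.08} = -1.405, z_{0.5} = 0.
σ = (2.625 − 1.449)/(0 − (-1.405)) = 0.837.
μ = 1.449 − (-1.405)·0.837 = 2.625.
CV = √(exp(σ²)−1) = √(exp(0.6998)−1) = 1.007.

σ ≈ 0.837, CV ≈ 1.007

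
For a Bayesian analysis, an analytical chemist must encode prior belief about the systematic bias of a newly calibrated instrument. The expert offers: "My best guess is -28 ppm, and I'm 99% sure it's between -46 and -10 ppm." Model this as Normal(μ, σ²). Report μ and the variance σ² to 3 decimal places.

μ = -28.000, σ² = 48.833

A symmetric 99% interval runs μ ± z·σ with z = 2.576.
Half-width = 18, so σ = 18/2.576 = 6.9880 and σ² = 48.833.
μ is the stated best guess, -28.000.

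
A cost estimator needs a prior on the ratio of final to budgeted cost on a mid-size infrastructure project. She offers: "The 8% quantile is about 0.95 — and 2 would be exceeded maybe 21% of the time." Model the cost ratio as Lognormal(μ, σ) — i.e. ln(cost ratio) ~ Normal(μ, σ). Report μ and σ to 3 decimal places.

If T ~ Lognormal(μ,σ) then ln T ~ Normal(μ,σ), so the p-quantile of ln T is μ + z_p·σ.
ln(0.95) = -0.05129 and ln(2) = 0.6931; z_{0.08} = -1.405, z_{0.79} = 0.8064.
σ = (0.6931 − -0.05129)/(0.8064 − (-1.405)) = 0.337.
μ = -0.05129 − (-1.405)·0.337 = 0.422.

μ ≈ 0.422, σ ≈ 0.337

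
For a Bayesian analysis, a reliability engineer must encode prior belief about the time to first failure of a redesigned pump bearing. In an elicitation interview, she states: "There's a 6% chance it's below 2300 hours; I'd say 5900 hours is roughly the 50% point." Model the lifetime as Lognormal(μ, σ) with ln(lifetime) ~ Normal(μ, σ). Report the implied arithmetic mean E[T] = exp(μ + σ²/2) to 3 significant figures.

E[T] ≈ 7090 hours

If T ~ Lognormal(μ,σ) then ln T ~ Normal(μ,σ), so the p-quantile of ln T is μ + z_p·σ.
ln(2300) = 7.741 and ln(5900) = 8.683; z_{0.06} = -1.555, z_{0.5} = 0.
σ = (8.683 − 7.741)/(0 − (-1.555)) = 0.606.
μ = 7.741 − (-1.555)·0.606 = 8.683.
E[T] = exp(μ + σ²/2) = exp(8.683 + 0.1836) = 7090 hours.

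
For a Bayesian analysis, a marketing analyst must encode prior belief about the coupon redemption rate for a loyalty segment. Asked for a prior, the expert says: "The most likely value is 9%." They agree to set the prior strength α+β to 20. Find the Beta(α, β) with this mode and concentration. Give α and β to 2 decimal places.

For α,β > 1 the Beta mode is (α−1)/(α+β−2). With α+β = 20, the mode is (α−1)/18.
Set (α−1)/18 = 0.09 → α = 1 + 0.09·18 = 2.62.
β = 20 − α = 17.38.

α = 2.62, β = 17.38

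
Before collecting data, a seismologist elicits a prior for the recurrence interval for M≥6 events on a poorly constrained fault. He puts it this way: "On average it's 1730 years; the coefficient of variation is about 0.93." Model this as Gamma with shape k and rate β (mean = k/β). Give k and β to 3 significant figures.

For Gamma(k, rate β): mean = k/β, variance = k/β², so CV = 1/√k.
CV = 0.93, hence k = 1/CV² = 1.16.
Then β = k/mean = 1.16/1730 = 0.000668.

k ≈ 1.16, β ≈ 0.000668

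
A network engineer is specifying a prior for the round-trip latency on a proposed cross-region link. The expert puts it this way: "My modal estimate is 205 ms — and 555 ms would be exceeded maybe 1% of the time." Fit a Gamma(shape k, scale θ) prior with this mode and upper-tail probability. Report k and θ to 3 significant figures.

Gamma(k,θ) with k>1 has mode (k−1)θ, so θ = 205/(k−1).
Need P(X < 555) = 0.99 with θ tied to k this way. Start at k = 2, θ = 205: P(X<555) ≈ 0.753.
Too low — raise k to concentrate. Iterating converges to k ≈ 5.65.
Then θ = 205/(5.65−1) ≈ 44.1.

k ≈ 5.65, θ ≈ 44.1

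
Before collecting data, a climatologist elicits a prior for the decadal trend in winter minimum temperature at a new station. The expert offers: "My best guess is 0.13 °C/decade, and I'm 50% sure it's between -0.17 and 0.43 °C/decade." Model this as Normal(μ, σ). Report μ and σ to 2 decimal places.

A symmetric 50% interval runs μ ± z·σ with z = 0.6745.
Half-width = 0.3, so σ = 0.3/0.6745 = 0.44.
μ is the stated best guess, 0.13.

μ = 0.13, σ = 0.44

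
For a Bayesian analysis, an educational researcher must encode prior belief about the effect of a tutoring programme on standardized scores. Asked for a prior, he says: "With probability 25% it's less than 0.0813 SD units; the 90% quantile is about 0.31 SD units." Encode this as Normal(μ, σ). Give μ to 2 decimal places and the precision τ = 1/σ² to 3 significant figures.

For Normal(μ,σ), the p-quantile is μ + z_p·σ. Here z_{0.25} = -0.6745, z_{0.9} = 1.282.
So 0.0813 = μ − 0.6745σ and 0.31 = μ + 1.282σ.
Subtracting: σ = (0.31 − 0.0813)/(1.282 − (-0.6745)) = 0.12.
Then μ = 0.0813 − (-0.6745)·0.12 = 0.16.
Precision τ = 1/σ² = 1/0.1169² = 73.2.

μ = 0.16, τ = 73.2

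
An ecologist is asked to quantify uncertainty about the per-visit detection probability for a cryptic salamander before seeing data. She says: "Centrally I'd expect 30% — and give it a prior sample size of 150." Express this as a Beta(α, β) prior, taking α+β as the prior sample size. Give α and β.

Under the effective-sample-size interpretation, Beta(α, β) has prior mean α/(α+β) and prior sample size α+β.
So α+β = 150 and α/(α+β) = 0.3, giving α = 0.3·150 = 45 and β = 150 − 45 = 105.

α = 45, β = 105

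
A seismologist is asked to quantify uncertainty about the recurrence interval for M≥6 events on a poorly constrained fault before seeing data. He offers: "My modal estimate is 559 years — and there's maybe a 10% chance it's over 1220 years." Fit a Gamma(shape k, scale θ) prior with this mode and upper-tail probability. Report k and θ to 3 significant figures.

k ≈ 4.16, θ ≈ 177

Gamma(k,θ) with k>1 has mode (k−1)θ, so θ = 559/(k−1).
Need P(X < 1220) = 0.9 with θ tied to k this way. Start at k = 2, θ = 559: P(X<1220) ≈ 0.641.
Too low — raise k to concentrate. Iterating converges to k ≈ 4.16.
Then θ = 559/(4.16−1) ≈ 177.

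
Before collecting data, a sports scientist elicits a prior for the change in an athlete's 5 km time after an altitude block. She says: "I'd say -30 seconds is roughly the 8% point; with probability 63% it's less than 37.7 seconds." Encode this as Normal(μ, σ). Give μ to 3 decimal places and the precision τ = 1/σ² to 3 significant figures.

For Normal(μ,σ), the p-quantile is μ + z_p·σ. Here z_{0.08} = -1.405, z_{0.63} = 0.3319.
So -30 = μ − 1.405σ and 37.7 = μ + 0.3319σ.
Subtracting: σ = (37.7 − -30)/(0.3319 − (-1.405)) = 38.977.
Then μ = -30 − (-1.405)·38.977 = 24.765.
Precision τ = 1/σ² = 1/38.98² = 0.000658.

μ = 24.765, τ = 0.000658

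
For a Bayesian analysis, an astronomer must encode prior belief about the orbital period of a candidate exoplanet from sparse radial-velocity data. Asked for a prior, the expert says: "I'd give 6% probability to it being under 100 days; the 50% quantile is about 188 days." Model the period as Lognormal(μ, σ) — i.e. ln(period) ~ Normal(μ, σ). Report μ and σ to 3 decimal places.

If T ~ Lognormal(μ,σ) then ln T ~ Normal(μ,σ), so the p-quantile of ln T is μ + z_p·σ.
ln(100) = 4.605 and ln(188) = 5.236; z_{0.06} = -1.555, z_{0.5} = 0.
σ = (5.236 − 4.605)/(0 − (-1.555)) = 0.406.
μ = 4.605 − (-1.555)·0.406 = 5.236.

μ ≈ 5.236, σ ≈ 0.406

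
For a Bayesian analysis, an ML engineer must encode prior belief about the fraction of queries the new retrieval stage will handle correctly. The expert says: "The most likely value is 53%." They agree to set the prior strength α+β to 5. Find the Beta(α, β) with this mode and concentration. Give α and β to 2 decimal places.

For α,β > 1 the Beta mode is (α−1)/(α+β−2). With α+β = 5, the mode is (α−1)/3.
Set (α−1)/3 = 0.53 → α = 1 + 0.53·3 = 2.59.
β = 5 − α = 2.41.

α = 2.59, β = 2.41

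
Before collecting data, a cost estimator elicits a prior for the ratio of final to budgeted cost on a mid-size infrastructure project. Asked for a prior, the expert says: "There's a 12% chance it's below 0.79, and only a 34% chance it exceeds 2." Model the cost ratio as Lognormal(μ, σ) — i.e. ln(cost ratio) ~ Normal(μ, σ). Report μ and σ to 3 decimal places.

μ ≈ 0.452, σ ≈ 0.585

If T ~ Lognormal(μ,σ) then ln T ~ Normal(μ,σ), so the p-quantile of ln T is μ + z_p·σ.
ln(0.79) = -0.2357 and ln(2) = 0.6931; z_{0.12} = -1.175, z_{0.66} = 0.4125.
σ = (0.6931 − -0.2357)/(0.4125 − (-1.175)) = 0.585.
μ = -0.2357 − (-1.175)·0.585 = 0.452.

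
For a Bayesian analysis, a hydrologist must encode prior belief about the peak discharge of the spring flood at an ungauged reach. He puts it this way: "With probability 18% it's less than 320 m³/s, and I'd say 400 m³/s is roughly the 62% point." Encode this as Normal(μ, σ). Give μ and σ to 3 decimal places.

μ = 379.982, σ = 65.528

For Normal(μ,σ), the p-quantile is μ + z_p·σ. Here z_{0.18} = -0.9154, z_{0.62} = 0.3055.
So 320 = μ − 0.9154σ and 400 = μ + 0.3055σ.
Subtracting: σ = (400 − 320)/(0.3055 − (-0.9154)) = 65.528.
Then μ = 320 − (-0.9154)·65.528 = 379.982.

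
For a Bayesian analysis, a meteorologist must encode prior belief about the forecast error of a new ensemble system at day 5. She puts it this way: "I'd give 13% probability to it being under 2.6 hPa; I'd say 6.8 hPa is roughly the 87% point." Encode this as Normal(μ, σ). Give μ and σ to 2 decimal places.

For Normal(μ,σ), the p-quantile is μ + z_p·σ. Here z_{0.13} = -1.126, z_{0.87} = 1.126.
So 2.6 = μ − 1.126σ and 6.8 = μ + 1.126σ.
Subtracting: σ = (6.8 − 2.6)/(1.126 − (-1.126)) = 1.86.
Then μ = 2.6 − (-1.126)·1.86 = 4.70.

μ = 4.70, σ = 1.86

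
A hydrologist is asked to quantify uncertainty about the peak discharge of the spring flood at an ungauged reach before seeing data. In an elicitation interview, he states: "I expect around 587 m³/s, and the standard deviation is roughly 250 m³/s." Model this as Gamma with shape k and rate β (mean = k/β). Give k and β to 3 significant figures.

For Gamma(k, rate β): mean = k/β, variance = k/β², so CV = 1/√k.
CV = SD/mean = 250/587 = 0.4259, hence k = 1/CV² = 5.51.
Then β = k/mean = 5.51/587 = 0.00939.

k ≈ 5.51, β ≈ 0.00939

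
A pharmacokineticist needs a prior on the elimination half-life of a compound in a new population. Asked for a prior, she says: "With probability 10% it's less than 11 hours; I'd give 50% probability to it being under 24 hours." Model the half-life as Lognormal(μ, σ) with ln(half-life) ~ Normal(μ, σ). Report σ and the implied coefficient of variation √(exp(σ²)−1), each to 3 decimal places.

If T ~ Lognormal(μ,σ) then ln T ~ Normal(μ,σ), so the p-quantile of ln T is μ + z_p·σ.
ln(11) = 2.398 and ln(24) = 3.178; z_{0.1} = -1.282, z_{0.5} = 0.
σ = (3.178 − 2.398)/(0 − (-1.282)) = 0.609.
μ = 2.398 − (-1.282)·0.609 = 3.178.
CV = √(exp(σ²)−1) = √(exp(0.3706)−1) = 0.670.

σ ≈ 0.609, CV ≈ 0.670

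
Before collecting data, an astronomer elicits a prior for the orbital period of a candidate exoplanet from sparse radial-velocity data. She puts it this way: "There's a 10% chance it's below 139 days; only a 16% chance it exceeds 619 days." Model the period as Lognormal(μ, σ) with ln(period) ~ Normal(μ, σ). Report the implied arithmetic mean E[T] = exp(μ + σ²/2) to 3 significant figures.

E[T] ≈ 400 days

If T ~ Lognormal(μ,σ) then ln T ~ Normal(μ,σ), so the p-quantile of ln T is μ + z_p·σ.
ln(139) = 4.934 and ln(619) = 6.428; z_{0.1} = -1.282, z_{0.84} = 0.9945.
σ = (6.428 − 4.934)/(0.9945 − (-1.282)) = 0.656.
μ = 4.934 − (-1.282)·0.656 = 5.775.
E[T] = exp(μ + σ²/2) = exp(5.775 + 0.2153) = 400 days.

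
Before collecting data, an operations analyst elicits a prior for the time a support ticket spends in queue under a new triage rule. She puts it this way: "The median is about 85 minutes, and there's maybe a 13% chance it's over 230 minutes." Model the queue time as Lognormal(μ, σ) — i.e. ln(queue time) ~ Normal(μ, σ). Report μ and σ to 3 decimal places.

If T ~ Lognormal(μ,σ) then ln T ~ Normal(μ,σ), so the p-quantile of ln T is μ + z_p·σ.
ln(85) = 4.443 and ln(230) = 5.438; z_{0.5} = 0, z_{0.87} = 1.126.
σ = (5.438 − 4.443)/(1.126 − (0)) = 0.884.
μ = 4.443 − (0)·0.884 = 4.443.

μ ≈ 4.443, σ ≈ 0.884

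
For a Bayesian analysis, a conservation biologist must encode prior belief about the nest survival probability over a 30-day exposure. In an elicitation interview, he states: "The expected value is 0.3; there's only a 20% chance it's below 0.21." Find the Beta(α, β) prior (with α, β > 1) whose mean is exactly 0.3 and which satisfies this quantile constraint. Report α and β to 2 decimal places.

With mean 0.3 fixed, write α = 0.3s, β = 0.7s where s = α+β.
Need P(θ < 0.21) = 0.2 under Beta(0.3s, 0.7s). Normal approximation: (q−m)/√(m(1−m)/s) ≈ z_{0.2} = -0.842, so s ≈ 0.3·0.7·(-0.842)²/(0.21−0.3)² = 18.4.
At s = 18.4: P(θ<0.21) ≈ 0.205. Adjusting to match 0.2 gives s ≈ 19.02.
So α = 0.3·19.02 ≈ 5.70, β = 0.7·19.02 ≈ 13.31.

α ≈ 5.70, β ≈ 13.31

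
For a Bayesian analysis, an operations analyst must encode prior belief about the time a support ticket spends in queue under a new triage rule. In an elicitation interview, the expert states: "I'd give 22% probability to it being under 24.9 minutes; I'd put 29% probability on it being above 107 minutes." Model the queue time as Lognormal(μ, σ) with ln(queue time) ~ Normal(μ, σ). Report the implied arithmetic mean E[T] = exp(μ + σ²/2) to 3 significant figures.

If T ~ Lognormal(μ,σ) then ln T ~ Normal(μ,σ), so the p-quantile of ln T is μ + z_p·σ.
ln(24.9) = 3.215 and ln(107) = 4.673; z_{0.22} = -0.7722, z_{0.71} = 0.5534.
σ = (4.673 − 3.215)/(0.5534 − (-0.7722)) = 1.100.
μ = 3.215 − (-0.7722)·1.100 = 4.064.
E[T] = exp(μ + σ²/2) = exp(4.064 + 0.6049) = 107 minutes.

E[T] ≈ 107 minutes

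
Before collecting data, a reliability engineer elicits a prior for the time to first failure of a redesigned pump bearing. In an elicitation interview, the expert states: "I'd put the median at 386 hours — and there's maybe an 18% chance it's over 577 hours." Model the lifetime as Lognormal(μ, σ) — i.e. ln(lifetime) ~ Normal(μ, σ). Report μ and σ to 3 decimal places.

If T ~ Lognormal(μ,σ) then ln T ~ Normal(μ,σ), so the p-quantile of ln T is μ + z_p·σ.
ln(386) = 5.956 and ln(577) = 6.358; z_{0.5} = 0, z_{0.82} = 0.9154.
σ = (6.358 − 5.956)/(0.9154 − (0)) = 0.439.
μ = 5.956 − (0)·0.439 = 5.956.

μ ≈ 5.956, σ ≈ 0.439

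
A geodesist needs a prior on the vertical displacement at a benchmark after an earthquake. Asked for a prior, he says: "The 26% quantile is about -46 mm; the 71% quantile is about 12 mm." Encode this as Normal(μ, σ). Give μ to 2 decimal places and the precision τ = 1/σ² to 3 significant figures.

μ = -14.82, τ = 0.000426

For Normal(μ,σ), the p-quantile is μ + z_p·σ. Here z_{0.26} = -0.6433, z_{0.71} = 0.5534.
So -46 = μ − 0.6433σ and 12 = μ + 0.5534σ.
Subtracting: σ = (12 − -46)/(0.5534 − (-0.6433)) = 48.47.
Then μ = -46 − (-0.6433)·48.47 = -14.82.
Precision τ = 1/σ² = 1/48.47² = 0.000426.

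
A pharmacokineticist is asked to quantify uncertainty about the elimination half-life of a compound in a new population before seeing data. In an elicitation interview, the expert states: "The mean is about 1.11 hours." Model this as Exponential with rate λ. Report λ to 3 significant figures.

λ ≈ 0.901

Exponential mean = 1/λ, so λ = 1/1.11 = 0.901.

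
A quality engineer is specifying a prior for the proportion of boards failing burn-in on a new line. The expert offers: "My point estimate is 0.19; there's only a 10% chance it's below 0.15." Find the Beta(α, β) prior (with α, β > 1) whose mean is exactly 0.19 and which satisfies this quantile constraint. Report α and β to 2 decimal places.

With mean 0.19 fixed, write α = 0.19s, β = 0.81s where s = α+β.
Need P(θ < 0.15) = 0.1 under Beta(0.19s, 0.81s). Normal approximation: (q−m)/√(m(1−m)/s) ≈ z_{0.1} = -1.28, so s ≈ 0.19·0.81·(-1.28)²/(0.15−0.19)² = 158.0.
At s = 158.0: P(θ<0.15) ≈ 0.094. Adjusting to match 0.1 gives s ≈ 150.08.
So α = 0.19·150.08 ≈ 28.52, β = 0.81·150.08 ≈ 121.56.

α ≈ 28.52, β ≈ 121.56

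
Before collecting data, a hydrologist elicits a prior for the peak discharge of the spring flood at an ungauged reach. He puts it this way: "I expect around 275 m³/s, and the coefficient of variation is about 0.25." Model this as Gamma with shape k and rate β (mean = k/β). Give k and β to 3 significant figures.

For Gamma(k, rate β): mean = k/β, variance = k/β², so CV = 1/√k.
CV = 0.25, hence k = 1/CV² = 16.
Then β = k/mean = 16/275 = 0.0582.

k ≈ 16, β ≈ 0.0582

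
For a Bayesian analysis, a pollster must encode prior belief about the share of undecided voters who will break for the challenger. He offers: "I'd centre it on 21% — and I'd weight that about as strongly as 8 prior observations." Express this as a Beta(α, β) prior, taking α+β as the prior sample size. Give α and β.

Under the effective-sample-size interpretation, Beta(α, β) has prior mean α/(α+β) and prior sample size α+β.
So α+β = 8 and α/(α+β) = 0.21, giving α = 0.21·8 = 1.68 and β = 8 − 1.68 = 6.32.

α = 1.68, β = 6.32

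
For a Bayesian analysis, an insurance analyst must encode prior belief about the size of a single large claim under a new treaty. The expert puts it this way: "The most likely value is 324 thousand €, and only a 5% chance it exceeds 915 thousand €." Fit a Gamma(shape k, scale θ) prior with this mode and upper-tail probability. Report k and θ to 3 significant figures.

Gamma(k,θ) with k>1 has mode (k−1)θ, so θ = 324/(k−1).
Need P(X < 915) = 0.95 with θ tied to k this way. Start at k = 2, θ = 324: P(X<915) ≈ 0.773.
Too low — raise k to concentrate. Iterating converges to k ≈ 3.48.
Then θ = 324/(3.48−1) ≈ 131.

k ≈ 3.48, θ ≈ 131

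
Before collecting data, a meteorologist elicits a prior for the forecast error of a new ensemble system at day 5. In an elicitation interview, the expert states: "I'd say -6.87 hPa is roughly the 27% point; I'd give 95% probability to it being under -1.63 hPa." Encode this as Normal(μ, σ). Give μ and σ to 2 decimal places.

μ = -5.45, σ = 2.32

For Normal(μ,σ), the p-quantile is μ + z_p·σ. Here z_{0.27} = -0.6128, z_{0.95} = 1.645.
So -6.87 = μ − 0.6128σ and -1.63 = μ + 1.645σ.
Subtracting: σ = (-1.63 − -6.87)/(1.645 − (-0.6128)) = 2.32.
Then μ = -6.87 − (-0.6128)·2.32 = -5.45.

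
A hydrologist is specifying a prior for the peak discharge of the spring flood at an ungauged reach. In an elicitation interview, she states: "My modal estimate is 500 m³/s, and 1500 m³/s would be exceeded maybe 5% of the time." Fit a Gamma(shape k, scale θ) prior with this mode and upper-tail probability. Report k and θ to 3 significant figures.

k ≈ 3.2, θ ≈ 228

Gamma(k,θ) with k>1 has mode (k−1)θ, so θ = 500/(k−1).
Need P(X < 1500) = 0.95 with θ tied to k this way. Start at k = 2, θ = 500: P(X<1500) ≈ 0.801.
Too low — raise k to concentrate. Iterating converges to k ≈ 3.2.
Then θ = 500/(3.2−1) ≈ 228.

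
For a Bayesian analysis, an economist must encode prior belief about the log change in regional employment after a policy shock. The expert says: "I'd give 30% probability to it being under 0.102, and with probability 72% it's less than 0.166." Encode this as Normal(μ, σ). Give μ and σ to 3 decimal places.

The p-quantile of Normal(μ,σ) is μ + z_p·σ, with z_{0.3} = -0.5244 and z_{0.72} = 0.5828.
Eliminate σ: μ = (z₂·x₁ − z₁·x₂)/(z₂ − z₁) = (0.5828·0.102 − (-0.5244)·0.166)/1.107 = 0.132.
Then σ = (x₂ − x₁)/(z₂ − z₁) = (0.166 − 0.102)/1.107 = 0.058.

μ = 0.132, σ = 0.058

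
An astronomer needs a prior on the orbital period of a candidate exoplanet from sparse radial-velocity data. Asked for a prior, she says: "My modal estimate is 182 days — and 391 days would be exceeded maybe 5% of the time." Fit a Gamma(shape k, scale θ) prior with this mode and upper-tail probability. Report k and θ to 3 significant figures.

Gamma(k,θ) with k>1 has mode (k−1)θ, so θ = 182/(k−1).
Need P(X < 391) = 0.95 with θ tied to k this way. Start at k = 2, θ = 182: P(X<391) ≈ 0.633.
Too low — raise k to concentrate. Iterating converges to k ≈ 5.71.
Then θ = 182/(5.71−1) ≈ 38.6.

k ≈ 5.71, θ ≈ 38.6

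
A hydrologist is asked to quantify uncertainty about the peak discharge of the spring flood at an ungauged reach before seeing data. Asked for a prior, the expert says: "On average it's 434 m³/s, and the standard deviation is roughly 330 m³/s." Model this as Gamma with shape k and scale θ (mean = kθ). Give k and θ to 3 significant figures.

For Gamma(k, scale θ): mean = kθ, variance = kθ², so CV = 1/√k.
CV = SD/mean = 330/434 = 0.7604, hence k = 1/CV² = 1.73.
Then θ = mean/k = 434/1.73 = 251.

k ≈ 1.73, θ ≈ 251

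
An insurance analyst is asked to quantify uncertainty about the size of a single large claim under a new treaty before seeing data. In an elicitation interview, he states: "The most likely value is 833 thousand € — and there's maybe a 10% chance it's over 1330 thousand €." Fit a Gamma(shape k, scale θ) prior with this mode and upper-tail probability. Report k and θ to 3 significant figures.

Gamma(k,θ) with k>1 has mode (k−1)θ, so θ = 833/(k−1).
Need P(X < 1330) = 0.9 with θ tied to k this way. Start at k = 2, θ = 833: P(X<1330) ≈ 0.474.
Too low — raise k to concentrate. Iterating converges to k ≈ 9.58.
Then θ = 833/(9.58−1) ≈ 97.1.

k ≈ 9.58, θ ≈ 97.1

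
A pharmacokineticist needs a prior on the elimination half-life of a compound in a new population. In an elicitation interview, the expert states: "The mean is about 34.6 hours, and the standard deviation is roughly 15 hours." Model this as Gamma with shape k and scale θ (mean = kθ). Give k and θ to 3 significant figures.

k ≈ 5.32, θ ≈ 6.5

For Gamma(k, scale θ): mean = kθ, variance = kθ², so CV = 1/√k.
CV = SD/mean = 15/34.6 = 0.4335, hence k = 1/CV² = 5.32.
Then θ = mean/k = 34.6/5.32 = 6.5.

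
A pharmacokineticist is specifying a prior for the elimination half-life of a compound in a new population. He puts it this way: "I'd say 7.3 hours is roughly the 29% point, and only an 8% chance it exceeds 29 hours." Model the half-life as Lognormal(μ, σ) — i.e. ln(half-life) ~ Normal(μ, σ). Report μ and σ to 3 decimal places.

If T ~ Lognormal(μ,σ) then ln T ~ Normal(μ,σ), so the p-quantile of ln T is μ + z_p·σ.
ln(7.3) = 1.988 and ln(29) = 3.367; z_{0.29} = -0.5534, z_{0.92} = 1.405.
σ = (3.367 − 1.988)/(1.405 − (-0.5534)) = 0.704.
μ = 1.988 − (-0.5534)·0.704 = 2.378.

μ ≈ 2.378, σ ≈ 0.704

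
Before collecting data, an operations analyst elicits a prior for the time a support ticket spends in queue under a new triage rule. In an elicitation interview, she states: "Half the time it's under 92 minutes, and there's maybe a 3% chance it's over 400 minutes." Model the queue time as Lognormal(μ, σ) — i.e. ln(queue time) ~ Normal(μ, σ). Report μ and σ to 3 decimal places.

If T ~ Lognormal(μ,σ) then ln T ~ Normal(μ,σ), so the p-quantile of ln T is μ + z_p·σ.
ln(92) = 4.522 and ln(400) = 5.991; z_{0.5} = 0, z_{0.97} = 1.881.
σ = (5.991 − 4.522)/(1.881 − (0)) = 0.781.
μ = 4.522 − (0)·0.781 = 4.522.

μ ≈ 4.522, σ ≈ 0.781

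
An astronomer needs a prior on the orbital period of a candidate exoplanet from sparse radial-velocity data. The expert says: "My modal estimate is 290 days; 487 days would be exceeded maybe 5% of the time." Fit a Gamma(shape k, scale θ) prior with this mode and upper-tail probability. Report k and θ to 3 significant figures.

Gamma(k,θ) with k>1 has mode (k−1)θ, so θ = 290/(k−1).
Need P(X < 487) = 0.95 with θ tied to k this way. Start at k = 2, θ = 290: P(X<487) ≈ 0.500.
Too low — raise k to concentrate. Iterating converges to k ≈ 11.4.
Then θ = 290/(11.4−1) ≈ 27.9.

k ≈ 11.4, θ ≈ 27.9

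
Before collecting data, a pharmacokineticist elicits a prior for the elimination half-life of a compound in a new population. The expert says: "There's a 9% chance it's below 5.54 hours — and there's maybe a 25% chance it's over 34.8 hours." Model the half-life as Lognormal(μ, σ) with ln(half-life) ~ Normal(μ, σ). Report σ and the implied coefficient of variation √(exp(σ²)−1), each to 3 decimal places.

σ ≈ 0.912, CV ≈ 1.139

If T ~ Lognormal(μ,σ) then ln T ~ Normal(μ,σ), so the p-quantile of ln T is μ + z_p·σ.
ln(5.54) = 1.712 and ln(34.8) = 3.55; z_{0.09} = -1.341, z_{0.75} = 0.6745.
σ = (3.55 − 1.712)/(0.6745 − (-1.341)) = 0.912.
μ = 1.712 − (-1.341)·0.912 = 2.935.
CV = √(exp(σ²)−1) = √(exp(0.8315)−1) = 1.139.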